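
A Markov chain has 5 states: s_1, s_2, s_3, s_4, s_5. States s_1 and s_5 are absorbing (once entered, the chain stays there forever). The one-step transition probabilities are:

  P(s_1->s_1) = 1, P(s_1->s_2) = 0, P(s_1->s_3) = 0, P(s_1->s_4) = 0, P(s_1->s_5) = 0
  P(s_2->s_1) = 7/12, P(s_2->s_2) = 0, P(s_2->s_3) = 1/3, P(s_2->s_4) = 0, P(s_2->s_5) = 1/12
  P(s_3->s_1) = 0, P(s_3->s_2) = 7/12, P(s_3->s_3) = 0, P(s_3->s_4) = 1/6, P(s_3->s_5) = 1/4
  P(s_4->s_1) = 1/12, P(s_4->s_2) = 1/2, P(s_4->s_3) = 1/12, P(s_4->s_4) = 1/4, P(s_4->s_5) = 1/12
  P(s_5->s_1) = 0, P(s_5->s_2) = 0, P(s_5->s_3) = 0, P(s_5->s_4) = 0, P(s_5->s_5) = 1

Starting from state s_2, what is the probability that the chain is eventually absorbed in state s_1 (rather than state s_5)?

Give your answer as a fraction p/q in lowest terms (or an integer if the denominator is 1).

Let a_i = P(absorbed in s_1 | start in state i).
Boundary conditions: a_s_1 = 1, a_s_5 = 0.
For each transient state i, a_i = sum_j P(i->j) * a_j:
  a_s_2 = 7/12*a_s_1 + 0*a_s_2 + 1/3*a_s_3 + 0*a_s_4 + 1/12*a_s_5
  a_s_3 = 0*a_s_1 + 7/12*a_s_2 + 0*a_s_3 + 1/6*a_s_4 + 1/4*a_s_5
  a_s_4 = 1/12*a_s_1 + 1/2*a_s_2 + 1/12*a_s_3 + 1/4*a_s_4 + 1/12*a_s_5

Substituting a_s_1 = 1 and a_s_5 = 0, rearrange to (I - Q) a = r where r[i] = P(i -> s_1):
  [1, -1/3, 0] . (a_s_2, a_s_3, a_s_4) = 7/12
  [-7/12, 1, -1/6] . (a_s_2, a_s_3, a_s_4) = 0
  [-1/2, -1/12, 3/4] . (a_s_2, a_s_3, a_s_4) = 1/12

Solving yields:
  a_s_2 = 125/162
  a_s_3 = 61/108
  a_s_4 = 223/324

Starting state is s_2, so the absorption probability is a_s_2 = 125/162.

Answer: 125/162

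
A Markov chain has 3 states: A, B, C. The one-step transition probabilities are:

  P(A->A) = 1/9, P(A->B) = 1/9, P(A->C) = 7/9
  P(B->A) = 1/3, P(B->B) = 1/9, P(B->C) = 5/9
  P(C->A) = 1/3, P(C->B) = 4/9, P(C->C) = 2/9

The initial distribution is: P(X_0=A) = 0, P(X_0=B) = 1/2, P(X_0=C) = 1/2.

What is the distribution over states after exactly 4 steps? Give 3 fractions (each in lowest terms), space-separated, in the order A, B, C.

Answer: 595/2187 379/1458 2047/4374

Derivation:
Propagating the distribution step by step (d_{t+1} = d_t * P):
d_0 = (A=0, B=1/2, C=1/2)
  d_1[A] = 0*1/9 + 1/2*1/3 + 1/2*1/3 = 1/3
  d_1[B] = 0*1/9 + 1/2*1/9 + 1/2*4/9 = 5/18
  d_1[C] = 0*7/9 + 1/2*5/9 + 1/2*2/9 = 7/18
d_1 = (A=1/3, B=5/18, C=7/18)
  d_2[A] = 1/3*1/9 + 5/18*1/3 + 7/18*1/3 = 7/27
  d_2[B] = 1/3*1/9 + 5/18*1/9 + 7/18*4/9 = 13/54
  d_2[C] = 1/3*7/9 + 5/18*5/9 + 7/18*2/9 = 1/2
d_2 = (A=7/27, B=13/54, C=1/2)
  d_3[A] = 7/27*1/9 + 13/54*1/3 + 1/2*1/3 = 67/243
  d_3[B] = 7/27*1/9 + 13/54*1/9 + 1/2*4/9 = 5/18
  d_3[C] = 7/27*7/9 + 13/54*5/9 + 1/2*2/9 = 217/486
d_3 = (A=67/243, B=5/18, C=217/486)
  d_4[A] = 67/243*1/9 + 5/18*1/3 + 217/486*1/3 = 595/2187
  d_4[B] = 67/243*1/9 + 5/18*1/9 + 217/486*4/9 = 379/1458
  d_4[C] = 67/243*7/9 + 5/18*5/9 + 217/486*2/9 = 2047/4374
d_4 = (A=595/2187, B=379/1458, C=2047/4374)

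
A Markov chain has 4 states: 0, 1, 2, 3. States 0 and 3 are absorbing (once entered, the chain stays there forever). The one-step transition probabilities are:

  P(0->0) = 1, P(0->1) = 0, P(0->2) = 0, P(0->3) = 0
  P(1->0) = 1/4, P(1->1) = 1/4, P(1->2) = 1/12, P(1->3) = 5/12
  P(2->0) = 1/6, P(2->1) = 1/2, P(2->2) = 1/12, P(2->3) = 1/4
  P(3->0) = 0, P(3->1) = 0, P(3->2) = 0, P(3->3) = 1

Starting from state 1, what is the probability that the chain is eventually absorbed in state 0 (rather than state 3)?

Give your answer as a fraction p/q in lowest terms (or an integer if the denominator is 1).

Let a_i = P(absorbed in 0 | start in state i).
Boundary conditions: a_0 = 1, a_3 = 0.
For each transient state i, a_i = sum_j P(i->j) * a_j:
  a_1 = 1/4*a_0 + 1/4*a_1 + 1/12*a_2 + 5/12*a_3
  a_2 = 1/6*a_0 + 1/2*a_1 + 1/12*a_2 + 1/4*a_3

Substituting a_0 = 1 and a_3 = 0, rearrange to (I - Q) a = r where r[i] = P(i -> 0):
  [3/4, -1/12] . (a_1, a_2) = 1/4
  [-1/2, 11/12] . (a_1, a_2) = 1/6

Solving yields:
  a_1 = 35/93
  a_2 = 12/31

Starting state is 1, so the absorption probability is a_1 = 35/93.

Answer: 35/93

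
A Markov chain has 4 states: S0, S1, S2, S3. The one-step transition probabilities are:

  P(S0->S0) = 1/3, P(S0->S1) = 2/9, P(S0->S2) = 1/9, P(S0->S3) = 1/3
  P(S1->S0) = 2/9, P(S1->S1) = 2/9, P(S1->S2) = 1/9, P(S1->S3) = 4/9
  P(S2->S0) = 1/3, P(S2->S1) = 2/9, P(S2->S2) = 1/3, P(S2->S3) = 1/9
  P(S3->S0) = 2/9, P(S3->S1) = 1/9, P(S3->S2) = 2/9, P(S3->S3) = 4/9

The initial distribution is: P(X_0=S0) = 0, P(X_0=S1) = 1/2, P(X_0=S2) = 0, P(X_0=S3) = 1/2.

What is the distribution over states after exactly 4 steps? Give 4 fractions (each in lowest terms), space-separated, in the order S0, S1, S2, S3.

Answer: 200/729 2407/13122 2537/13122 763/2187

Derivation:
Propagating the distribution step by step (d_{t+1} = d_t * P):
d_0 = (S0=0, S1=1/2, S2=0, S3=1/2)
  d_1[S0] = 0*1/3 + 1/2*2/9 + 0*1/3 + 1/2*2/9 = 2/9
  d_1[S1] = 0*2/9 + 1/2*2/9 + 0*2/9 + 1/2*1/9 = 1/6
  d_1[S2] = 0*1/9 + 1/2*1/9 + 0*1/3 + 1/2*2/9 = 1/6
  d_1[S3] = 0*1/3 + 1/2*4/9 + 0*1/9 + 1/2*4/9 = 4/9
d_1 = (S0=2/9, S1=1/6, S2=1/6, S3=4/9)
  d_2[S0] = 2/9*1/3 + 1/6*2/9 + 1/6*1/3 + 4/9*2/9 = 43/162
  d_2[S1] = 2/9*2/9 + 1/6*2/9 + 1/6*2/9 + 4/9*1/9 = 14/81
  d_2[S2] = 2/9*1/9 + 1/6*1/9 + 1/6*1/3 + 4/9*2/9 = 16/81
  d_2[S3] = 2/9*1/3 + 1/6*4/9 + 1/6*1/9 + 4/9*4/9 = 59/162
d_2 = (S0=43/162, S1=14/81, S2=16/81, S3=59/162)
  d_3[S0] = 43/162*1/3 + 14/81*2/9 + 16/81*1/3 + 59/162*2/9 = 133/486
  d_3[S1] = 43/162*2/9 + 14/81*2/9 + 16/81*2/9 + 59/162*1/9 = 265/1458
  d_3[S2] = 43/162*1/9 + 14/81*1/9 + 16/81*1/3 + 59/162*2/9 = 95/486
  d_3[S3] = 43/162*1/3 + 14/81*4/9 + 16/81*1/9 + 59/162*4/9 = 509/1458
d_3 = (S0=133/486, S1=265/1458, S2=95/486, S3=509/1458)
  d_4[S0] = 133/486*1/3 + 265/1458*2/9 + 95/486*1/3 + 509/1458*2/9 = 200/729
  d_4[S1] = 133/486*2/9 + 265/1458*2/9 + 95/486*2/9 + 509/1458*1/9 = 2407/13122
  d_4[S2] = 133/486*1/9 + 265/1458*1/9 + 95/486*1/3 + 509/1458*2/9 = 2537/13122
  d_4[S3] = 133/486*1/3 + 265/1458*4/9 + 95/486*1/9 + 509/1458*4/9 = 763/2187
d_4 = (S0=200/729, S1=2407/13122, S2=2537/13122, S3=763/2187)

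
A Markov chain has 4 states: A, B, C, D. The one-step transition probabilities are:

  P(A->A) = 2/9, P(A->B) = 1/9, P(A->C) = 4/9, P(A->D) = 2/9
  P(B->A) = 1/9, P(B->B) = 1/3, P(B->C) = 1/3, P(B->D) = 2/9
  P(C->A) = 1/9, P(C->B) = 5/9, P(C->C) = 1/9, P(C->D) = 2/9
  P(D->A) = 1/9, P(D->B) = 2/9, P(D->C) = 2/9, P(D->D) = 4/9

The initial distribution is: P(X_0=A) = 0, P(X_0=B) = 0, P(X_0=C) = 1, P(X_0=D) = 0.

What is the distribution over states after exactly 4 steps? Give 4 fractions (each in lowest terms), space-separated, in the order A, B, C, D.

Propagating the distribution step by step (d_{t+1} = d_t * P):
d_0 = (A=0, B=0, C=1, D=0)
  d_1[A] = 0*2/9 + 0*1/9 + 1*1/9 + 0*1/9 = 1/9
  d_1[B] = 0*1/9 + 0*1/3 + 1*5/9 + 0*2/9 = 5/9
  d_1[C] = 0*4/9 + 0*1/3 + 1*1/9 + 0*2/9 = 1/9
  d_1[D] = 0*2/9 + 0*2/9 + 1*2/9 + 0*4/9 = 2/9
d_1 = (A=1/9, B=5/9, C=1/9, D=2/9)
  d_2[A] = 1/9*2/9 + 5/9*1/9 + 1/9*1/9 + 2/9*1/9 = 10/81
  d_2[B] = 1/9*1/9 + 5/9*1/3 + 1/9*5/9 + 2/9*2/9 = 25/81
  d_2[C] = 1/9*4/9 + 5/9*1/3 + 1/9*1/9 + 2/9*2/9 = 8/27
  d_2[D] = 1/9*2/9 + 5/9*2/9 + 1/9*2/9 + 2/9*4/9 = 22/81
d_2 = (A=10/81, B=25/81, C=8/27, D=22/81)
  d_3[A] = 10/81*2/9 + 25/81*1/9 + 8/27*1/9 + 22/81*1/9 = 91/729
  d_3[B] = 10/81*1/9 + 25/81*1/3 + 8/27*5/9 + 22/81*2/9 = 83/243
  d_3[C] = 10/81*4/9 + 25/81*1/3 + 8/27*1/9 + 22/81*2/9 = 61/243
  d_3[D] = 10/81*2/9 + 25/81*2/9 + 8/27*2/9 + 22/81*4/9 = 206/729
d_3 = (A=91/729, B=83/243, C=61/243, D=206/729)
  d_4[A] = 91/729*2/9 + 83/243*1/9 + 61/243*1/9 + 206/729*1/9 = 820/6561
  d_4[B] = 91/729*1/9 + 83/243*1/3 + 61/243*5/9 + 206/729*2/9 = 2165/6561
  d_4[C] = 91/729*4/9 + 83/243*1/3 + 61/243*1/9 + 206/729*2/9 = 1706/6561
  d_4[D] = 91/729*2/9 + 83/243*2/9 + 61/243*2/9 + 206/729*4/9 = 1870/6561
d_4 = (A=820/6561, B=2165/6561, C=1706/6561, D=1870/6561)

Answer: 820/6561 2165/6561 1706/6561 1870/6561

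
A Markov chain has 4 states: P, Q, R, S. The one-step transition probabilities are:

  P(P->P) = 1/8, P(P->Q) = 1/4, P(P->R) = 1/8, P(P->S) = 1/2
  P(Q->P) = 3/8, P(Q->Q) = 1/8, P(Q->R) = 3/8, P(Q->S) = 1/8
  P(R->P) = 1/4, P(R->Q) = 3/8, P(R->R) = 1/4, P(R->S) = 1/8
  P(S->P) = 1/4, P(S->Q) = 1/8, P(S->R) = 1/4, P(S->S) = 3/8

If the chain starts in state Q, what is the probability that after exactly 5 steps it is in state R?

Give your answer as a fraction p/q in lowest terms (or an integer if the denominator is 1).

Computing P^5 by repeated multiplication:
P^1 =
  P: [1/8, 1/4, 1/8, 1/2]
  Q: [3/8, 1/8, 3/8, 1/8]
  R: [1/4, 3/8, 1/4, 1/8]
  S: [1/4, 1/8, 1/4, 3/8]
P^2 =
  P: [17/64, 11/64, 17/64, 19/64]
  Q: [7/32, 17/64, 7/32, 19/64]
  R: [17/64, 7/32, 17/64, 1/4]
  S: [15/64, 7/32, 15/64, 5/16]
P^3 =
  P: [61/256, 115/512, 61/256, 153/512]
  Q: [131/512, 53/256, 131/512, 9/32]
  R: [125/512, 115/512, 125/512, 147/512]
  S: [127/512, 109/512, 127/512, 149/512]
P^4 =
  P: [1017/4096, 439/2048, 1017/4096, 37/128]
  Q: [999/4096, 905/4096, 999/4096, 1193/4096]
  R: [507/2048, 887/4096, 507/2048, 1181/4096]
  S: [503/2048, 893/4096, 503/2048, 1191/4096]
P^5 =
  P: [8053/32768, 7147/32768, 8053/32768, 9515/32768]
  Q: [4049/16384, 7093/32768, 4049/16384, 9479/32768]
  R: [8065/32768, 3569/16384, 8065/32768, 2375/8192]
  S: [8079/32768, 3557/16384, 8079/32768, 1187/4096]

(P^5)[Q -> R] = 4049/16384

Answer: 4049/16384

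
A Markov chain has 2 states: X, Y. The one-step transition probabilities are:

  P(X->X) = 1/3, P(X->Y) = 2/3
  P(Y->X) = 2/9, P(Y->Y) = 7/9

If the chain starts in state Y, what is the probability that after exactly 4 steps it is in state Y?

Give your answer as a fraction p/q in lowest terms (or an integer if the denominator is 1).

Answer: 4921/6561

Derivation:
Computing P^4 by repeated multiplication:
P^1 =
  X: [1/3, 2/3]
  Y: [2/9, 7/9]
P^2 =
  X: [7/27, 20/27]
  Y: [20/81, 61/81]
P^3 =
  X: [61/243, 182/243]
  Y: [182/729, 547/729]
P^4 =
  X: [547/2187, 1640/2187]
  Y: [1640/6561, 4921/6561]

(P^4)[Y -> Y] = 4921/6561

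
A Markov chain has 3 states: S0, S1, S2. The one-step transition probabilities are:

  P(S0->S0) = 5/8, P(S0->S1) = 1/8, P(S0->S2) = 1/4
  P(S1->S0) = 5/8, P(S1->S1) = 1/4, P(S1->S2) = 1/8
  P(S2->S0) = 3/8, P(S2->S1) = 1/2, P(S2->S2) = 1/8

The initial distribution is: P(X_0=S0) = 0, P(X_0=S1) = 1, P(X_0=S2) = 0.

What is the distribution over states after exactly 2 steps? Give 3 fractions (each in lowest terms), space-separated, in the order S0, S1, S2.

Propagating the distribution step by step (d_{t+1} = d_t * P):
d_0 = (S0=0, S1=1, S2=0)
  d_1[S0] = 0*5/8 + 1*5/8 + 0*3/8 = 5/8
  d_1[S1] = 0*1/8 + 1*1/4 + 0*1/2 = 1/4
  d_1[S2] = 0*1/4 + 1*1/8 + 0*1/8 = 1/8
d_1 = (S0=5/8, S1=1/4, S2=1/8)
  d_2[S0] = 5/8*5/8 + 1/4*5/8 + 1/8*3/8 = 19/32
  d_2[S1] = 5/8*1/8 + 1/4*1/4 + 1/8*1/2 = 13/64
  d_2[S2] = 5/8*1/4 + 1/4*1/8 + 1/8*1/8 = 13/64
d_2 = (S0=19/32, S1=13/64, S2=13/64)

Answer: 19/32 13/64 13/64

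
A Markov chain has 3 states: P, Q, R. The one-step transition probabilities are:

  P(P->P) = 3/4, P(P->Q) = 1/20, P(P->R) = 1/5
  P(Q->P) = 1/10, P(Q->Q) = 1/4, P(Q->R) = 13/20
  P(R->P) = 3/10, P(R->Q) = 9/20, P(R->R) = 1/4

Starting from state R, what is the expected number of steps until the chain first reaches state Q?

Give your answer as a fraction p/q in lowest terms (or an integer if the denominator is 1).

Answer: 220/51

Derivation:
Let h_i = expected steps to first reach Q from state i.
Boundary: h_Q = 0.
First-step equations for the other states:
  h_P = 1 + 3/4*h_P + 1/20*h_Q + 1/5*h_R
  h_R = 1 + 3/10*h_P + 9/20*h_Q + 1/4*h_R

Substituting h_Q = 0 and rearranging gives the linear system (I - Q) h = 1:
  [1/4, -1/5] . (h_P, h_R) = 1
  [-3/10, 3/4] . (h_P, h_R) = 1

Solving yields:
  h_P = 380/51
  h_R = 220/51

Starting state is R, so the expected hitting time is h_R = 220/51.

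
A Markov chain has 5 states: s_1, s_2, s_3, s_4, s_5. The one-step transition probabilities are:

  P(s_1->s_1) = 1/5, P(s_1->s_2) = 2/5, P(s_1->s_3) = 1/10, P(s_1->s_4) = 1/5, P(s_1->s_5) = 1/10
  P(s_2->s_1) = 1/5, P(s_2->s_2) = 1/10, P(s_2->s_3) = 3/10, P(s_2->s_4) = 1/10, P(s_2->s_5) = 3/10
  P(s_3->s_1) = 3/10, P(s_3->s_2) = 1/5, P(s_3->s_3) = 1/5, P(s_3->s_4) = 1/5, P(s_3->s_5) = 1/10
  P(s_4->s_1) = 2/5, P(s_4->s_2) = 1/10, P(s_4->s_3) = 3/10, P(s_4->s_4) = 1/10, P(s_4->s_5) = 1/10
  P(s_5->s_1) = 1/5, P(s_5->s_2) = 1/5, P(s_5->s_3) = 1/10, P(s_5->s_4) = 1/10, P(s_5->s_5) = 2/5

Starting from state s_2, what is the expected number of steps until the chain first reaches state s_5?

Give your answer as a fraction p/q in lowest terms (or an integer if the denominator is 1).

Let h_i = expected steps to first reach s_5 from state i.
Boundary: h_s_5 = 0.
First-step equations for the other states:
  h_s_1 = 1 + 1/5*h_s_1 + 2/5*h_s_2 + 1/10*h_s_3 + 1/5*h_s_4 + 1/10*h_s_5
  h_s_2 = 1 + 1/5*h_s_1 + 1/10*h_s_2 + 3/10*h_s_3 + 1/10*h_s_4 + 3/10*h_s_5
  h_s_3 = 1 + 3/10*h_s_1 + 1/5*h_s_2 + 1/5*h_s_3 + 1/5*h_s_4 + 1/10*h_s_5
  h_s_4 = 1 + 2/5*h_s_1 + 1/10*h_s_2 + 3/10*h_s_3 + 1/10*h_s_4 + 1/10*h_s_5

Substituting h_s_5 = 0 and rearranging gives the linear system (I - Q) h = 1:
  [4/5, -2/5, -1/10, -1/5] . (h_s_1, h_s_2, h_s_3, h_s_4) = 1
  [-1/5, 9/10, -3/10, -1/10] . (h_s_1, h_s_2, h_s_3, h_s_4) = 1
  [-3/10, -1/5, 4/5, -1/5] . (h_s_1, h_s_2, h_s_3, h_s_4) = 1
  [-2/5, -1/10, -3/10, 9/10] . (h_s_1, h_s_2, h_s_3, h_s_4) = 1

Solving yields:
  h_s_1 = 250/37
  h_s_2 = 2755/481
  h_s_3 = 3360/481
  h_s_4 = 3405/481

Starting state is s_2, so the expected hitting time is h_s_2 = 2755/481.

Answer: 2755/481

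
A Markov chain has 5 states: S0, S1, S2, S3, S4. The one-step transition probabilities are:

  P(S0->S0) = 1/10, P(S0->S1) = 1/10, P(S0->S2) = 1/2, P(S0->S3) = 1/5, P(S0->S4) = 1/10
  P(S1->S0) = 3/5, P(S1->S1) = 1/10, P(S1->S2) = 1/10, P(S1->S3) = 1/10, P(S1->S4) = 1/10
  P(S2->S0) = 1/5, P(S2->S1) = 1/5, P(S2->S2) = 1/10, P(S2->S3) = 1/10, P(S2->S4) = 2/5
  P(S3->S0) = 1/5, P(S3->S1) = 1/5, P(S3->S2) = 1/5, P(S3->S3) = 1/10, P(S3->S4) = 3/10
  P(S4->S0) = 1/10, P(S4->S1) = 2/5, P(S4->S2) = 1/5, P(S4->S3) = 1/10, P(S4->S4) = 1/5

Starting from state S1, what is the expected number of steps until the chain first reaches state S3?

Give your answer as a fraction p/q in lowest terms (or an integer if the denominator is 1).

Answer: 2515/321

Derivation:
Let h_i = expected steps to first reach S3 from state i.
Boundary: h_S3 = 0.
First-step equations for the other states:
  h_S0 = 1 + 1/10*h_S0 + 1/10*h_S1 + 1/2*h_S2 + 1/5*h_S3 + 1/10*h_S4
  h_S1 = 1 + 3/5*h_S0 + 1/10*h_S1 + 1/10*h_S2 + 1/10*h_S3 + 1/10*h_S4
  h_S2 = 1 + 1/5*h_S0 + 1/5*h_S1 + 1/10*h_S2 + 1/10*h_S3 + 2/5*h_S4
  h_S4 = 1 + 1/10*h_S0 + 2/5*h_S1 + 1/5*h_S2 + 1/10*h_S3 + 1/5*h_S4

Substituting h_S3 = 0 and rearranging gives the linear system (I - Q) h = 1:
  [9/10, -1/10, -1/2, -1/10] . (h_S0, h_S1, h_S2, h_S4) = 1
  [-3/5, 9/10, -1/10, -1/10] . (h_S0, h_S1, h_S2, h_S4) = 1
  [-1/5, -1/5, 9/10, -2/5] . (h_S0, h_S1, h_S2, h_S4) = 1
  [-1/10, -2/5, -1/5, 4/5] . (h_S0, h_S1, h_S2, h_S4) = 1

Solving yields:
  h_S0 = 790/107
  h_S1 = 2515/321
  h_S2 = 2600/321
  h_S4 = 2605/321

Starting state is S1, so the expected hitting time is h_S1 = 2515/321.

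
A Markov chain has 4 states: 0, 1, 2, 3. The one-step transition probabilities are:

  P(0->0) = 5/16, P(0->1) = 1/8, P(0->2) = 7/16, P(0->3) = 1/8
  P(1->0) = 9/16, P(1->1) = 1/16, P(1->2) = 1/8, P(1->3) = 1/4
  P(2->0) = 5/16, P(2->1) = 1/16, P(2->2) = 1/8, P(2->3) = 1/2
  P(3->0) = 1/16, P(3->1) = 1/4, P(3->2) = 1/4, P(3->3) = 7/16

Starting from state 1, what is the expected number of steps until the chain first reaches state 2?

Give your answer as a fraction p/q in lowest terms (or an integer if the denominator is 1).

Let h_i = expected steps to first reach 2 from state i.
Boundary: h_2 = 0.
First-step equations for the other states:
  h_0 = 1 + 5/16*h_0 + 1/8*h_1 + 7/16*h_2 + 1/8*h_3
  h_1 = 1 + 9/16*h_0 + 1/16*h_1 + 1/8*h_2 + 1/4*h_3
  h_3 = 1 + 1/16*h_0 + 1/4*h_1 + 1/4*h_2 + 7/16*h_3

Substituting h_2 = 0 and rearranging gives the linear system (I - Q) h = 1:
  [11/16, -1/8, -1/8] . (h_0, h_1, h_3) = 1
  [-9/16, 15/16, -1/4] . (h_0, h_1, h_3) = 1
  [-1/16, -1/4, 9/16] . (h_0, h_1, h_3) = 1

Solving yields:
  h_0 = 48/17
  h_1 = 64/17
  h_3 = 64/17

Starting state is 1, so the expected hitting time is h_1 = 64/17.

Answer: 64/17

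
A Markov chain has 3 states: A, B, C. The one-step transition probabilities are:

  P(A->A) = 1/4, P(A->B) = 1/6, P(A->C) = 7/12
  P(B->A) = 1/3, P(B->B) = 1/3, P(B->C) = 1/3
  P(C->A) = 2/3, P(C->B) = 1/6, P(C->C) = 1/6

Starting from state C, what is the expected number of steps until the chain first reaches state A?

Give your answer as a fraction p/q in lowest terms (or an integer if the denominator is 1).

Let h_i = expected steps to first reach A from state i.
Boundary: h_A = 0.
First-step equations for the other states:
  h_B = 1 + 1/3*h_A + 1/3*h_B + 1/3*h_C
  h_C = 1 + 2/3*h_A + 1/6*h_B + 1/6*h_C

Substituting h_A = 0 and rearranging gives the linear system (I - Q) h = 1:
  [2/3, -1/3] . (h_B, h_C) = 1
  [-1/6, 5/6] . (h_B, h_C) = 1

Solving yields:
  h_B = 7/3
  h_C = 5/3

Starting state is C, so the expected hitting time is h_C = 5/3.

Answer: 5/3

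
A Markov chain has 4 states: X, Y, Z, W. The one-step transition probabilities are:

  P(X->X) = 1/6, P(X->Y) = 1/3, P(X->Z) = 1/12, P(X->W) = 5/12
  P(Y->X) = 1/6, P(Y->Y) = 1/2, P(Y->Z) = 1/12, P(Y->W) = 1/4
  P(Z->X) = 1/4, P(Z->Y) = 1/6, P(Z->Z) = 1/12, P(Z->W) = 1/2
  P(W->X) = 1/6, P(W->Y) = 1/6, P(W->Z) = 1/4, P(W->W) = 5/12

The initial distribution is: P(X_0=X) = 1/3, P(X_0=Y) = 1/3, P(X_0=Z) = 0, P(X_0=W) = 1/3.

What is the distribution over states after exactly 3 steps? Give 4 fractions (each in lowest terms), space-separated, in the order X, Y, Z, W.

Propagating the distribution step by step (d_{t+1} = d_t * P):
d_0 = (X=1/3, Y=1/3, Z=0, W=1/3)
  d_1[X] = 1/3*1/6 + 1/3*1/6 + 0*1/4 + 1/3*1/6 = 1/6
  d_1[Y] = 1/3*1/3 + 1/3*1/2 + 0*1/6 + 1/3*1/6 = 1/3
  d_1[Z] = 1/3*1/12 + 1/3*1/12 + 0*1/12 + 1/3*1/4 = 5/36
  d_1[W] = 1/3*5/12 + 1/3*1/4 + 0*1/2 + 1/3*5/12 = 13/36
d_1 = (X=1/6, Y=1/3, Z=5/36, W=13/36)
  d_2[X] = 1/6*1/6 + 1/3*1/6 + 5/36*1/4 + 13/36*1/6 = 77/432
  d_2[Y] = 1/6*1/3 + 1/3*1/2 + 5/36*1/6 + 13/36*1/6 = 11/36
  d_2[Z] = 1/6*1/12 + 1/3*1/12 + 5/36*1/12 + 13/36*1/4 = 31/216
  d_2[W] = 1/6*5/12 + 1/3*1/4 + 5/36*1/2 + 13/36*5/12 = 161/432
d_2 = (X=77/432, Y=11/36, Z=31/216, W=161/432)
  d_3[X] = 77/432*1/6 + 11/36*1/6 + 31/216*1/4 + 161/432*1/6 = 463/2592
  d_3[Y] = 77/432*1/3 + 11/36*1/2 + 31/216*1/6 + 161/432*1/6 = 773/2592
  d_3[Z] = 77/432*1/12 + 11/36*1/12 + 31/216*1/12 + 161/432*1/4 = 377/2592
  d_3[W] = 77/432*5/12 + 11/36*1/4 + 31/216*1/2 + 161/432*5/12 = 979/2592
d_3 = (X=463/2592, Y=773/2592, Z=377/2592, W=979/2592)

Answer: 463/2592 773/2592 377/2592 979/2592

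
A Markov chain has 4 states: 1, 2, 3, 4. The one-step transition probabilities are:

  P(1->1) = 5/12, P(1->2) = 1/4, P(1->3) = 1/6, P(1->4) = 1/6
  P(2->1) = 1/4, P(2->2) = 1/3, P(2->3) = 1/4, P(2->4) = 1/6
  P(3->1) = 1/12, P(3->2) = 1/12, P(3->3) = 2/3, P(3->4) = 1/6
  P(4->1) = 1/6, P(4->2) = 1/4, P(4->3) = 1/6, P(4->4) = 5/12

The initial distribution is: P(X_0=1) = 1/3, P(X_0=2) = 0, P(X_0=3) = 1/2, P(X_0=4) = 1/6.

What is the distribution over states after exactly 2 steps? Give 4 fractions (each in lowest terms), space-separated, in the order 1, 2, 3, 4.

Propagating the distribution step by step (d_{t+1} = d_t * P):
d_0 = (1=1/3, 2=0, 3=1/2, 4=1/6)
  d_1[1] = 1/3*5/12 + 0*1/4 + 1/2*1/12 + 1/6*1/6 = 5/24
  d_1[2] = 1/3*1/4 + 0*1/3 + 1/2*1/12 + 1/6*1/4 = 1/6
  d_1[3] = 1/3*1/6 + 0*1/4 + 1/2*2/3 + 1/6*1/6 = 5/12
  d_1[4] = 1/3*1/6 + 0*1/6 + 1/2*1/6 + 1/6*5/12 = 5/24
d_1 = (1=5/24, 2=1/6, 3=5/12, 4=5/24)
  d_2[1] = 5/24*5/12 + 1/6*1/4 + 5/12*1/12 + 5/24*1/6 = 19/96
  d_2[2] = 5/24*1/4 + 1/6*1/3 + 5/12*1/12 + 5/24*1/4 = 7/36
  d_2[3] = 5/24*1/6 + 1/6*1/4 + 5/12*2/3 + 5/24*1/6 = 7/18
  d_2[4] = 5/24*1/6 + 1/6*1/6 + 5/12*1/6 + 5/24*5/12 = 7/32
d_2 = (1=19/96, 2=7/36, 3=7/18, 4=7/32)

Answer: 19/96 7/36 7/18 7/32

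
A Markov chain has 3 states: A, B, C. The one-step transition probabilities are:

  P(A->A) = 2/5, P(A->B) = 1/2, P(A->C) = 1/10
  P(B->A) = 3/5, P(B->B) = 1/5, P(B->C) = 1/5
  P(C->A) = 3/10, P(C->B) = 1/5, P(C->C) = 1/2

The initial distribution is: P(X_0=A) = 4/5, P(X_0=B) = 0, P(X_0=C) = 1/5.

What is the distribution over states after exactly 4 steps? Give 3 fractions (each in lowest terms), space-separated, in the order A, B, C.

Answer: 22321/50000 8309/25000 11061/50000

Derivation:
Propagating the distribution step by step (d_{t+1} = d_t * P):
d_0 = (A=4/5, B=0, C=1/5)
  d_1[A] = 4/5*2/5 + 0*3/5 + 1/5*3/10 = 19/50
  d_1[B] = 4/5*1/2 + 0*1/5 + 1/5*1/5 = 11/25
  d_1[C] = 4/5*1/10 + 0*1/5 + 1/5*1/2 = 9/50
d_1 = (A=19/50, B=11/25, C=9/50)
  d_2[A] = 19/50*2/5 + 11/25*3/5 + 9/50*3/10 = 47/100
  d_2[B] = 19/50*1/2 + 11/25*1/5 + 9/50*1/5 = 157/500
  d_2[C] = 19/50*1/10 + 11/25*1/5 + 9/50*1/2 = 27/125
d_2 = (A=47/100, B=157/500, C=27/125)
  d_3[A] = 47/100*2/5 + 157/500*3/5 + 27/125*3/10 = 1103/2500
  d_3[B] = 47/100*1/2 + 157/500*1/5 + 27/125*1/5 = 341/1000
  d_3[C] = 47/100*1/10 + 157/500*1/5 + 27/125*1/2 = 1089/5000
d_3 = (A=1103/2500, B=341/1000, C=1089/5000)
  d_4[A] = 1103/2500*2/5 + 341/1000*3/5 + 1089/5000*3/10 = 22321/50000
  d_4[B] = 1103/2500*1/2 + 341/1000*1/5 + 1089/5000*1/5 = 8309/25000
  d_4[C] = 1103/2500*1/10 + 341/1000*1/5 + 1089/5000*1/2 = 11061/50000
d_4 = (A=22321/50000, B=8309/25000, C=11061/50000)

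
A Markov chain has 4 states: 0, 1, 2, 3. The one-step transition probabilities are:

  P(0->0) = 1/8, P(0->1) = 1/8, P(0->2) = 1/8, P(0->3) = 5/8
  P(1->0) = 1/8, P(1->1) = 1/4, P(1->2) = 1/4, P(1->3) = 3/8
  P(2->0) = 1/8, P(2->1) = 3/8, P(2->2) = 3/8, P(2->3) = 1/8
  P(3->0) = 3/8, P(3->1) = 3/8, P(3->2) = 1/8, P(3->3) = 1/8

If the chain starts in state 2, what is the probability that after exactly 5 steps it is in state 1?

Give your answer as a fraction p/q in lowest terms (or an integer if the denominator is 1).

Answer: 9513/32768

Derivation:
Computing P^5 by repeated multiplication:
P^1 =
  0: [1/8, 1/8, 1/8, 5/8]
  1: [1/8, 1/4, 1/4, 3/8]
  2: [1/8, 3/8, 3/8, 1/8]
  3: [3/8, 3/8, 1/8, 1/8]
P^2 =
  0: [9/32, 21/64, 11/64, 7/32]
  1: [7/32, 5/16, 7/32, 1/4]
  2: [5/32, 19/64, 17/64, 9/32]
  3: [5/32, 15/64, 13/64, 13/32]
P^3 =
  0: [23/128, 135/512, 107/512, 89/256]
  1: [3/16, 9/32, 7/32, 5/16]
  2: [25/128, 153/512, 117/512, 71/256]
  3: [29/128, 157/512, 105/512, 67/256]
P^4 =
  0: [217/1024, 1217/4096, 861/4096, 575/2048]
  1: [13/64, 75/256, 55/256, 37/128]
  2: [199/1024, 1183/4096, 899/4096, 609/2048]
  3: [195/1024, 1147/4096, 879/4096, 645/2048]
P^5 =
  0: [1599/8192, 9335/32768, 7035/32768, 5001/16384]
  1: [101/512, 589/2048, 441/2048, 307/1024]
  2: [1633/8192, 9513/32768, 7077/32768, 4823/16384]
  3: [1669/8192, 9581/32768, 7001/32768, 4755/16384]

(P^5)[2 -> 1] = 9513/32768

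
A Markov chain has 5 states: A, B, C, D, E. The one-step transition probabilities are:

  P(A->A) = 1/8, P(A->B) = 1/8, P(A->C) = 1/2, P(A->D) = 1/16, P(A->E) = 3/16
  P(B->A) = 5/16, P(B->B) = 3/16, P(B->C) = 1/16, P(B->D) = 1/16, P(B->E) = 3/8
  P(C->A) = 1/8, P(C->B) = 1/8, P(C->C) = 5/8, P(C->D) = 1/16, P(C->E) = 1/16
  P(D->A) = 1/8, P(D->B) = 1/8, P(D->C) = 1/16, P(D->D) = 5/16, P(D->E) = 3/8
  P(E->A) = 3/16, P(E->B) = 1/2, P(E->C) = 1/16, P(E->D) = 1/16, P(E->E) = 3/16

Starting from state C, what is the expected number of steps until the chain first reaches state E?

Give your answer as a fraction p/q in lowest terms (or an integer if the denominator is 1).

Let h_i = expected steps to first reach E from state i.
Boundary: h_E = 0.
First-step equations for the other states:
  h_A = 1 + 1/8*h_A + 1/8*h_B + 1/2*h_C + 1/16*h_D + 3/16*h_E
  h_B = 1 + 5/16*h_A + 3/16*h_B + 1/16*h_C + 1/16*h_D + 3/8*h_E
  h_C = 1 + 1/8*h_A + 1/8*h_B + 5/8*h_C + 1/16*h_D + 1/16*h_E
  h_D = 1 + 1/8*h_A + 1/8*h_B + 1/16*h_C + 5/16*h_D + 3/8*h_E

Substituting h_E = 0 and rearranging gives the linear system (I - Q) h = 1:
  [7/8, -1/8, -1/2, -1/16] . (h_A, h_B, h_C, h_D) = 1
  [-5/16, 13/16, -1/16, -1/16] . (h_A, h_B, h_C, h_D) = 1
  [-1/8, -1/8, 3/8, -1/16] . (h_A, h_B, h_C, h_D) = 1
  [-1/8, -1/8, -1/16, 11/16] . (h_A, h_B, h_C, h_D) = 1

Solving yields:
  h_A = 840/143
  h_B = 56/13
  h_C = 960/143
  h_D = 560/143

Starting state is C, so the expected hitting time is h_C = 960/143.

Answer: 960/143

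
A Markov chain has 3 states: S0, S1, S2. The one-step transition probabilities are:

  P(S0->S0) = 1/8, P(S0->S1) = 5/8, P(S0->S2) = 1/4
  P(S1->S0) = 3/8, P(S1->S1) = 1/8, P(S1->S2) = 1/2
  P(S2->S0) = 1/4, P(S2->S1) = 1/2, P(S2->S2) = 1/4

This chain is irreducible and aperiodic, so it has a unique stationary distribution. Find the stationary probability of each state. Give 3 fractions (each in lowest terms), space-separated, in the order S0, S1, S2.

The stationary distribution satisfies pi = pi * P, i.e.:
  pi_S0 = 1/8*pi_S0 + 3/8*pi_S1 + 1/4*pi_S2
  pi_S1 = 5/8*pi_S0 + 1/8*pi_S1 + 1/2*pi_S2
  pi_S2 = 1/4*pi_S0 + 1/2*pi_S1 + 1/4*pi_S2
with normalization: pi_S0 + pi_S1 + pi_S2 = 1.

Using the first 2 balance equations plus normalization, the linear system A*pi = b is:
  [-7/8, 3/8, 1/4] . pi = 0
  [5/8, -7/8, 1/2] . pi = 0
  [1, 1, 1] . pi = 1

Solving yields:
  pi_S0 = 13/49
  pi_S1 = 19/49
  pi_S2 = 17/49

Verification (pi * P):
  13/49*1/8 + 19/49*3/8 + 17/49*1/4 = 13/49 = pi_S0  (ok)
  13/49*5/8 + 19/49*1/8 + 17/49*1/2 = 19/49 = pi_S1  (ok)
  13/49*1/4 + 19/49*1/2 + 17/49*1/4 = 17/49 = pi_S2  (ok)

Answer: 13/49 19/49 17/49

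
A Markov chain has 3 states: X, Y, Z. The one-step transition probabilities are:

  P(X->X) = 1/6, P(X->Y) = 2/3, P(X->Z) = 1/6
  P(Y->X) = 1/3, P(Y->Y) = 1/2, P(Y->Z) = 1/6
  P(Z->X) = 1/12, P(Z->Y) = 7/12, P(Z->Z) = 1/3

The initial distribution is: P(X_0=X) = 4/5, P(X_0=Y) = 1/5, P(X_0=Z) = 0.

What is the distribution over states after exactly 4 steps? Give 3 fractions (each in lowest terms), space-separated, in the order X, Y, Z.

Answer: 1051/4320 7217/12960 259/1296

Derivation:
Propagating the distribution step by step (d_{t+1} = d_t * P):
d_0 = (X=4/5, Y=1/5, Z=0)
  d_1[X] = 4/5*1/6 + 1/5*1/3 + 0*1/12 = 1/5
  d_1[Y] = 4/5*2/3 + 1/5*1/2 + 0*7/12 = 19/30
  d_1[Z] = 4/5*1/6 + 1/5*1/6 + 0*1/3 = 1/6
d_1 = (X=1/5, Y=19/30, Z=1/6)
  d_2[X] = 1/5*1/6 + 19/30*1/3 + 1/6*1/12 = 31/120
  d_2[Y] = 1/5*2/3 + 19/30*1/2 + 1/6*7/12 = 197/360
  d_2[Z] = 1/5*1/6 + 19/30*1/6 + 1/6*1/3 = 7/36
d_2 = (X=31/120, Y=197/360, Z=7/36)
  d_3[X] = 31/120*1/6 + 197/360*1/3 + 7/36*1/12 = 29/120
  d_3[Y] = 31/120*2/3 + 197/360*1/2 + 7/36*7/12 = 151/270
  d_3[Z] = 31/120*1/6 + 197/360*1/6 + 7/36*1/3 = 43/216
d_3 = (X=29/120, Y=151/270, Z=43/216)
  d_4[X] = 29/120*1/6 + 151/270*1/3 + 43/216*1/12 = 1051/4320
  d_4[Y] = 29/120*2/3 + 151/270*1/2 + 43/216*7/12 = 7217/12960
  d_4[Z] = 29/120*1/6 + 151/270*1/6 + 43/216*1/3 = 259/1296
d_4 = (X=1051/4320, Y=7217/12960, Z=259/1296)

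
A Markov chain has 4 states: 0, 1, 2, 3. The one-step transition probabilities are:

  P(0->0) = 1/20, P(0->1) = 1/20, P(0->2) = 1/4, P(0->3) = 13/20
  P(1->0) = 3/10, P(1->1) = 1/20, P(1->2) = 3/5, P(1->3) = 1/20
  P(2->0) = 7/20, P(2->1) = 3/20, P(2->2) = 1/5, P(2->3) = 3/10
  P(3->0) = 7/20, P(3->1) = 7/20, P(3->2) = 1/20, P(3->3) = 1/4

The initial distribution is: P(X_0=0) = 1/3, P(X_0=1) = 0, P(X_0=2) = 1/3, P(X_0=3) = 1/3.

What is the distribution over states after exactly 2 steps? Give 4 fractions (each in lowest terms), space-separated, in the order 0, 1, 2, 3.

Propagating the distribution step by step (d_{t+1} = d_t * P):
d_0 = (0=1/3, 1=0, 2=1/3, 3=1/3)
  d_1[0] = 1/3*1/20 + 0*3/10 + 1/3*7/20 + 1/3*7/20 = 1/4
  d_1[1] = 1/3*1/20 + 0*1/20 + 1/3*3/20 + 1/3*7/20 = 11/60
  d_1[2] = 1/3*1/4 + 0*3/5 + 1/3*1/5 + 1/3*1/20 = 1/6
  d_1[3] = 1/3*13/20 + 0*1/20 + 1/3*3/10 + 1/3*1/4 = 2/5
d_1 = (0=1/4, 1=11/60, 2=1/6, 3=2/5)
  d_2[0] = 1/4*1/20 + 11/60*3/10 + 1/6*7/20 + 2/5*7/20 = 319/1200
  d_2[1] = 1/4*1/20 + 11/60*1/20 + 1/6*3/20 + 2/5*7/20 = 14/75
  d_2[2] = 1/4*1/4 + 11/60*3/5 + 1/6*1/5 + 2/5*1/20 = 271/1200
  d_2[3] = 1/4*13/20 + 11/60*1/20 + 1/6*3/10 + 2/5*1/4 = 193/600
d_2 = (0=319/1200, 1=14/75, 2=271/1200, 3=193/600)

Answer: 319/1200 14/75 271/1200 193/600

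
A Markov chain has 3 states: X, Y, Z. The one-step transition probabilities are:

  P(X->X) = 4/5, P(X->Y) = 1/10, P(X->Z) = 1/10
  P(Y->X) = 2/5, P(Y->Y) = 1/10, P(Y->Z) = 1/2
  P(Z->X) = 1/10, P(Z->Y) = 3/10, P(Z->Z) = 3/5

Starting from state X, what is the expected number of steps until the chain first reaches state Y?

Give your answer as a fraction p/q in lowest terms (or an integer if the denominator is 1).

Answer: 50/7

Derivation:
Let h_i = expected steps to first reach Y from state i.
Boundary: h_Y = 0.
First-step equations for the other states:
  h_X = 1 + 4/5*h_X + 1/10*h_Y + 1/10*h_Z
  h_Z = 1 + 1/10*h_X + 3/10*h_Y + 3/5*h_Z

Substituting h_Y = 0 and rearranging gives the linear system (I - Q) h = 1:
  [1/5, -1/10] . (h_X, h_Z) = 1
  [-1/10, 2/5] . (h_X, h_Z) = 1

Solving yields:
  h_X = 50/7
  h_Z = 30/7

Starting state is X, so the expected hitting time is h_X = 50/7.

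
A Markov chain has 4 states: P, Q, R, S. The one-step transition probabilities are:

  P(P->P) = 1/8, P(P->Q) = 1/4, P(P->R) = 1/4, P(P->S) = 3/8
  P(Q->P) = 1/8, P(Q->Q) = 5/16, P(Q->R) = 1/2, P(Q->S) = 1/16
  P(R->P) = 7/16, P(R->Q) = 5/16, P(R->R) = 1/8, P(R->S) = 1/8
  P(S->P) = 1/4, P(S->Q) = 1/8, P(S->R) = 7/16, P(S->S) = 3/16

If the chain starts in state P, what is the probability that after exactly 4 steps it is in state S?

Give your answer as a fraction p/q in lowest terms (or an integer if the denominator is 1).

Answer: 3009/16384

Derivation:
Computing P^4 by repeated multiplication:
P^1 =
  P: [1/8, 1/4, 1/4, 3/8]
  Q: [1/8, 5/16, 1/2, 1/16]
  R: [7/16, 5/16, 1/8, 1/8]
  S: [1/4, 1/8, 7/16, 3/16]
P^2 =
  P: [1/4, 15/64, 45/128, 21/128]
  Q: [37/128, 75/256, 71/256, 9/64]
  R: [23/128, 67/256, 43/128, 57/256]
  S: [73/256, 67/256, 67/256, 49/256]
P^3 =
  P: [523/2048, 545/2048, 605/2048, 375/2048]
  Q: [939/4096, 549/2048, 645/2048, 769/4096]
  R: [33/128, 1063/4096, 1291/4096, 343/2048]
  S: [945/4096, 265/1024, 1305/4096, 393/2048]
P^4 =
  P: [7871/32768, 537/2048, 10287/32768, 3009/16384]
  Q: [4045/16384, 8617/32768, 20503/65536, 11619/65536]
  R: [16019/65536, 8683/32768, 1257/4096, 12039/65536]
  S: [16289/65536, 17177/65536, 5093/16384, 5849/32768]

(P^4)[P -> S] = 3009/16384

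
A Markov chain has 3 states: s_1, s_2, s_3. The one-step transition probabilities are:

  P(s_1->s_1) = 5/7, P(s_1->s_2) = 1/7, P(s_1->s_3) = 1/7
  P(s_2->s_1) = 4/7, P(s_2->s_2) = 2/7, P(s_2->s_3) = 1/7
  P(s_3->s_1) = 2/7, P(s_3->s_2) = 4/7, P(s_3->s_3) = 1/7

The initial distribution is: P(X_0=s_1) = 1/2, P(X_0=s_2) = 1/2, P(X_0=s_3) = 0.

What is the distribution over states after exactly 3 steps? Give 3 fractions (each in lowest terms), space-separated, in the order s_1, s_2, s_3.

Propagating the distribution step by step (d_{t+1} = d_t * P):
d_0 = (s_1=1/2, s_2=1/2, s_3=0)
  d_1[s_1] = 1/2*5/7 + 1/2*4/7 + 0*2/7 = 9/14
  d_1[s_2] = 1/2*1/7 + 1/2*2/7 + 0*4/7 = 3/14
  d_1[s_3] = 1/2*1/7 + 1/2*1/7 + 0*1/7 = 1/7
d_1 = (s_1=9/14, s_2=3/14, s_3=1/7)
  d_2[s_1] = 9/14*5/7 + 3/14*4/7 + 1/7*2/7 = 61/98
  d_2[s_2] = 9/14*1/7 + 3/14*2/7 + 1/7*4/7 = 23/98
  d_2[s_3] = 9/14*1/7 + 3/14*1/7 + 1/7*1/7 = 1/7
d_2 = (s_1=61/98, s_2=23/98, s_3=1/7)
  d_3[s_1] = 61/98*5/7 + 23/98*4/7 + 1/7*2/7 = 425/686
  d_3[s_2] = 61/98*1/7 + 23/98*2/7 + 1/7*4/7 = 163/686
  d_3[s_3] = 61/98*1/7 + 23/98*1/7 + 1/7*1/7 = 1/7
d_3 = (s_1=425/686, s_2=163/686, s_3=1/7)

Answer: 425/686 163/686 1/7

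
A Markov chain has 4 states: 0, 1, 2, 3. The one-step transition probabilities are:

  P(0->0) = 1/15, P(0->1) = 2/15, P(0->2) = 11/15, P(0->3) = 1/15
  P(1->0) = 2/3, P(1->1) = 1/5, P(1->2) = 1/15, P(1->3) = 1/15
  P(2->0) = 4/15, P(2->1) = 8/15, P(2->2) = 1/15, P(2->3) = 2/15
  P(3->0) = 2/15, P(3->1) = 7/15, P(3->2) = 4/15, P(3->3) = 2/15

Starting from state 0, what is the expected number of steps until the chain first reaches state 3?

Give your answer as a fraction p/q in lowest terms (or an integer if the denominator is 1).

Let h_i = expected steps to first reach 3 from state i.
Boundary: h_3 = 0.
First-step equations for the other states:
  h_0 = 1 + 1/15*h_0 + 2/15*h_1 + 11/15*h_2 + 1/15*h_3
  h_1 = 1 + 2/3*h_0 + 1/5*h_1 + 1/15*h_2 + 1/15*h_3
  h_2 = 1 + 4/15*h_0 + 8/15*h_1 + 1/15*h_2 + 2/15*h_3

Substituting h_3 = 0 and rearranging gives the linear system (I - Q) h = 1:
  [14/15, -2/15, -11/15] . (h_0, h_1, h_2) = 1
  [-2/3, 4/5, -1/15] . (h_0, h_1, h_2) = 1
  [-4/15, -8/15, 14/15] . (h_0, h_1, h_2) = 1

Solving yields:
  h_0 = 3075/272
  h_1 = 1575/136
  h_2 = 1485/136

Starting state is 0, so the expected hitting time is h_0 = 3075/272.

Answer: 3075/272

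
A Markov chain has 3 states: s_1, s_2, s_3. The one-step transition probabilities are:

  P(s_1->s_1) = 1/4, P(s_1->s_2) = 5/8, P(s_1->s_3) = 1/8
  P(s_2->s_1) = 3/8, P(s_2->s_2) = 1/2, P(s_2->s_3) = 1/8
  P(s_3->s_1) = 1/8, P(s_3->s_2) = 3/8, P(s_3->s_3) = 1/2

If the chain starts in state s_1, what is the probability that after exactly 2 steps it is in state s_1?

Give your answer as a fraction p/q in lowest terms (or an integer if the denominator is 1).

Answer: 5/16

Derivation:
Computing P^2 by repeated multiplication:
P^1 =
  s_1: [1/4, 5/8, 1/8]
  s_2: [3/8, 1/2, 1/8]
  s_3: [1/8, 3/8, 1/2]
P^2 =
  s_1: [5/16, 33/64, 11/64]
  s_2: [19/64, 17/32, 11/64]
  s_3: [15/64, 29/64, 5/16]

(P^2)[s_1 -> s_1] = 5/16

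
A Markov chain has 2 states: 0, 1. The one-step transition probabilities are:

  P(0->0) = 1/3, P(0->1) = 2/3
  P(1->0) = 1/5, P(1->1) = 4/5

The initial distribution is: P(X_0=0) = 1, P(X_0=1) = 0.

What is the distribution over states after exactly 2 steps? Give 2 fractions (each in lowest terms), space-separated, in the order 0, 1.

Answer: 11/45 34/45

Derivation:
Propagating the distribution step by step (d_{t+1} = d_t * P):
d_0 = (0=1, 1=0)
  d_1[0] = 1*1/3 + 0*1/5 = 1/3
  d_1[1] = 1*2/3 + 0*4/5 = 2/3
d_1 = (0=1/3, 1=2/3)
  d_2[0] = 1/3*1/3 + 2/3*1/5 = 11/45
  d_2[1] = 1/3*2/3 + 2/3*4/5 = 34/45
d_2 = (0=11/45, 1=34/45)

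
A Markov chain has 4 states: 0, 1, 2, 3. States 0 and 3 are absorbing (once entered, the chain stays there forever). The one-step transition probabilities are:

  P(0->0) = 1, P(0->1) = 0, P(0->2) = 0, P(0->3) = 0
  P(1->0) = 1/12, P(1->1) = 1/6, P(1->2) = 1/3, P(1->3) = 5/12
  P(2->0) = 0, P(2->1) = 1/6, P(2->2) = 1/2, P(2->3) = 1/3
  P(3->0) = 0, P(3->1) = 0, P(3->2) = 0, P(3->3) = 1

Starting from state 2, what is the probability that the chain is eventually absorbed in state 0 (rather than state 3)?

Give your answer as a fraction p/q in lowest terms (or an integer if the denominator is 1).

Let a_i = P(absorbed in 0 | start in state i).
Boundary conditions: a_0 = 1, a_3 = 0.
For each transient state i, a_i = sum_j P(i->j) * a_j:
  a_1 = 1/12*a_0 + 1/6*a_1 + 1/3*a_2 + 5/12*a_3
  a_2 = 0*a_0 + 1/6*a_1 + 1/2*a_2 + 1/3*a_3

Substituting a_0 = 1 and a_3 = 0, rearrange to (I - Q) a = r where r[i] = P(i -> 0):
  [5/6, -1/3] . (a_1, a_2) = 1/12
  [-1/6, 1/2] . (a_1, a_2) = 0

Solving yields:
  a_1 = 3/26
  a_2 = 1/26

Starting state is 2, so the absorption probability is a_2 = 1/26.

Answer: 1/26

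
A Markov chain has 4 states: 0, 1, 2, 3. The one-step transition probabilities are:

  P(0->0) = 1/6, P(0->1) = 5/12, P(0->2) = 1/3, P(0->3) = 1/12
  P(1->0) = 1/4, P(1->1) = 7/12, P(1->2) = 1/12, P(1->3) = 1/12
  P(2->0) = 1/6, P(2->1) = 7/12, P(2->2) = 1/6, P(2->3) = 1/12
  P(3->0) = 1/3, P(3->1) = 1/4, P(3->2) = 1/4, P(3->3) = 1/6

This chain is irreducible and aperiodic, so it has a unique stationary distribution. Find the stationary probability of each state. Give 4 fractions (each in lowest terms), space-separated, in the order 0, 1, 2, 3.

The stationary distribution satisfies pi = pi * P, i.e.:
  pi_0 = 1/6*pi_0 + 1/4*pi_1 + 1/6*pi_2 + 1/3*pi_3
  pi_1 = 5/12*pi_0 + 7/12*pi_1 + 7/12*pi_2 + 1/4*pi_3
  pi_2 = 1/3*pi_0 + 1/12*pi_1 + 1/6*pi_2 + 1/4*pi_3
  pi_3 = 1/12*pi_0 + 1/12*pi_1 + 1/12*pi_2 + 1/6*pi_3
with normalization: pi_0 + pi_1 + pi_2 + pi_3 = 1.

Using the first 3 balance equations plus normalization, the linear system A*pi = b is:
  [-5/6, 1/4, 1/6, 1/3] . pi = 0
  [5/12, -5/12, 7/12, 1/4] . pi = 0
  [1/3, 1/12, -5/6, 1/4] . pi = 0
  [1, 1, 1, 1] . pi = 1

Solving yields:
  pi_0 = 361/1606
  pi_1 = 414/803
  pi_2 = 271/1606
  pi_3 = 1/11

Verification (pi * P):
  361/1606*1/6 + 414/803*1/4 + 271/1606*1/6 + 1/11*1/3 = 361/1606 = pi_0  (ok)
  361/1606*5/12 + 414/803*7/12 + 271/1606*7/12 + 1/11*1/4 = 414/803 = pi_1  (ok)
  361/1606*1/3 + 414/803*1/12 + 271/1606*1/6 + 1/11*1/4 = 271/1606 = pi_2  (ok)
  361/1606*1/12 + 414/803*1/12 + 271/1606*1/12 + 1/11*1/6 = 1/11 = pi_3  (ok)

Answer: 361/1606 414/803 271/1606 1/11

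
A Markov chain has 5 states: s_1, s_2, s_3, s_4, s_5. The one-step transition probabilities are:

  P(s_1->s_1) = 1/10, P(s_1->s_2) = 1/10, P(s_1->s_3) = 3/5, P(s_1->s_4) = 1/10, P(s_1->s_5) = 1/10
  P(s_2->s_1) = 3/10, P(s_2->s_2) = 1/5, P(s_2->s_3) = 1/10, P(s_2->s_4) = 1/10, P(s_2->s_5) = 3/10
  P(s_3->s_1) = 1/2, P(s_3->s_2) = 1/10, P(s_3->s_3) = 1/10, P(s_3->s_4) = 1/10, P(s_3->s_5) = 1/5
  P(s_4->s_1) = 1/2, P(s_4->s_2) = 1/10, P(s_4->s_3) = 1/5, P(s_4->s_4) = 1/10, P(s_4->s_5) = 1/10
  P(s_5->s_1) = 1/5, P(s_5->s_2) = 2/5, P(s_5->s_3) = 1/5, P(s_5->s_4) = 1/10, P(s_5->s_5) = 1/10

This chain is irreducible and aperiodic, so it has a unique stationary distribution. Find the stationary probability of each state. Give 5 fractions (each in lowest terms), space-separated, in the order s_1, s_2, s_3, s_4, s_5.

Answer: 3923/13110 1079/6555 1807/6555 1/10 1052/6555

Derivation:
The stationary distribution satisfies pi = pi * P, i.e.:
  pi_s_1 = 1/10*pi_s_1 + 3/10*pi_s_2 + 1/2*pi_s_3 + 1/2*pi_s_4 + 1/5*pi_s_5
  pi_s_2 = 1/10*pi_s_1 + 1/5*pi_s_2 + 1/10*pi_s_3 + 1/10*pi_s_4 + 2/5*pi_s_5
  pi_s_3 = 3/5*pi_s_1 + 1/10*pi_s_2 + 1/10*pi_s_3 + 1/5*pi_s_4 + 1/5*pi_s_5
  pi_s_4 = 1/10*pi_s_1 + 1/10*pi_s_2 + 1/10*pi_s_3 + 1/10*pi_s_4 + 1/10*pi_s_5
  pi_s_5 = 1/10*pi_s_1 + 3/10*pi_s_2 + 1/5*pi_s_3 + 1/10*pi_s_4 + 1/10*pi_s_5
with normalization: pi_s_1 + pi_s_2 + pi_s_3 + pi_s_4 + pi_s_5 = 1.

Using the first 4 balance equations plus normalization, the linear system A*pi = b is:
  [-9/10, 3/10, 1/2, 1/2, 1/5] . pi = 0
  [1/10, -4/5, 1/10, 1/10, 2/5] . pi = 0
  [3/5, 1/10, -9/10, 1/5, 1/5] . pi = 0
  [1/10, 1/10, 1/10, -9/10, 1/10] . pi = 0
  [1, 1, 1, 1, 1] . pi = 1

Solving yields:
  pi_s_1 = 3923/13110
  pi_s_2 = 1079/6555
  pi_s_3 = 1807/6555
  pi_s_4 = 1/10
  pi_s_5 = 1052/6555

Verification (pi * P):
  3923/13110*1/10 + 1079/6555*3/10 + 1807/6555*1/2 + 1/10*1/2 + 1052/6555*1/5 = 3923/13110 = pi_s_1  (ok)
  3923/13110*1/10 + 1079/6555*1/5 + 1807/6555*1/10 + 1/10*1/10 + 1052/6555*2/5 = 1079/6555 = pi_s_2  (ok)
  3923/13110*3/5 + 1079/6555*1/10 + 1807/6555*1/10 + 1/10*1/5 + 1052/6555*1/5 = 1807/6555 = pi_s_3  (ok)
  3923/13110*1/10 + 1079/6555*1/10 + 1807/6555*1/10 + 1/10*1/10 + 1052/6555*1/10 = 1/10 = pi_s_4  (ok)
  3923/13110*1/10 + 1079/6555*3/10 + 1807/6555*1/5 + 1/10*1/10 + 1052/6555*1/10 = 1052/6555 = pi_s_5  (ok)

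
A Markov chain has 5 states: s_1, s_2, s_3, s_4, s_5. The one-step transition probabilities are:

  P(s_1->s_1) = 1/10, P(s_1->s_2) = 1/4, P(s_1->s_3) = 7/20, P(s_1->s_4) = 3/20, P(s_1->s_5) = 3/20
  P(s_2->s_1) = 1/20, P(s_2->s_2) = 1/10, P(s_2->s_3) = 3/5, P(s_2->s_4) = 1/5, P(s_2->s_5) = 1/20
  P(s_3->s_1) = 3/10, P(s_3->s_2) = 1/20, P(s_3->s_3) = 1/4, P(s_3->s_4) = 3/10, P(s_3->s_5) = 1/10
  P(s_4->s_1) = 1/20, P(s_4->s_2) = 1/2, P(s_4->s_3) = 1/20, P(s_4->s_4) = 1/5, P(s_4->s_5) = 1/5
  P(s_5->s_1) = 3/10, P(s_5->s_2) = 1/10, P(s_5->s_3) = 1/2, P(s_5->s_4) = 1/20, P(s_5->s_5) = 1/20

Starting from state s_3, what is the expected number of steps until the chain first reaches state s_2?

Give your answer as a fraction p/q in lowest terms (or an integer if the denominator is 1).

Let h_i = expected steps to first reach s_2 from state i.
Boundary: h_s_2 = 0.
First-step equations for the other states:
  h_s_1 = 1 + 1/10*h_s_1 + 1/4*h_s_2 + 7/20*h_s_3 + 3/20*h_s_4 + 3/20*h_s_5
  h_s_3 = 1 + 3/10*h_s_1 + 1/20*h_s_2 + 1/4*h_s_3 + 3/10*h_s_4 + 1/10*h_s_5
  h_s_4 = 1 + 1/20*h_s_1 + 1/2*h_s_2 + 1/20*h_s_3 + 1/5*h_s_4 + 1/5*h_s_5
  h_s_5 = 1 + 3/10*h_s_1 + 1/10*h_s_2 + 1/2*h_s_3 + 1/20*h_s_4 + 1/20*h_s_5

Substituting h_s_2 = 0 and rearranging gives the linear system (I - Q) h = 1:
  [9/10, -7/20, -3/20, -3/20] . (h_s_1, h_s_3, h_s_4, h_s_5) = 1
  [-3/10, 3/4, -3/10, -1/10] . (h_s_1, h_s_3, h_s_4, h_s_5) = 1
  [-1/20, -1/20, 4/5, -1/5] . (h_s_1, h_s_3, h_s_4, h_s_5) = 1
  [-3/10, -1/2, -1/20, 19/20] . (h_s_1, h_s_3, h_s_4, h_s_5) = 1

Solving yields:
  h_s_1 = 4848/1069
  h_s_3 = 5494/1069
  h_s_4 = 6829/2138
  h_s_5 = 11455/2138

Starting state is s_3, so the expected hitting time is h_s_3 = 5494/1069.

Answer: 5494/1069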